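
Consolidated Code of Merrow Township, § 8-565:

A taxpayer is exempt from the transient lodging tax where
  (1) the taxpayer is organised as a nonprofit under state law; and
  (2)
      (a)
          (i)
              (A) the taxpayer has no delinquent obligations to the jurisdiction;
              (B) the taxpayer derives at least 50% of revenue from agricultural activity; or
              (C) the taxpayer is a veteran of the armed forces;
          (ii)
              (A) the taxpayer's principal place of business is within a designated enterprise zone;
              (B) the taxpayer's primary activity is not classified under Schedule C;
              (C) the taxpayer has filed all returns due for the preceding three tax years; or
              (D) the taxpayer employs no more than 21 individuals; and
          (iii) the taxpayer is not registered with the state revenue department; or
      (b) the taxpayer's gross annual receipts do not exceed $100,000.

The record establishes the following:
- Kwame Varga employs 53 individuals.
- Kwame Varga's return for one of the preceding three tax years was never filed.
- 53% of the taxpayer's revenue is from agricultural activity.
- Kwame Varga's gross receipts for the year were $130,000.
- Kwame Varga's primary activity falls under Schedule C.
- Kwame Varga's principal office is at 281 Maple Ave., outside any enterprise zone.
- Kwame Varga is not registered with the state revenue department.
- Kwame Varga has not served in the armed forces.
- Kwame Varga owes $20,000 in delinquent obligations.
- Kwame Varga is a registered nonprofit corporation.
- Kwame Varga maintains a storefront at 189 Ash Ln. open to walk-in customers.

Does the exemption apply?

No — not exempt.

(1) nonprofit — holds.
(A) no delinquency — fails.
(B) ≥50% agricultural — met.
(C) veteran — fails.
(i) = F OR T OR F = true.
(A) in enterprise zone — not met.
(B) not (Schedule C activity) — not met.
(C) returns current — not met.
(D) ≤ 21 employees — fails.
So (ii) is not satisfied (F OR F OR F OR F).
(iii) not (state-registered) — satisfied.
So (a) is not satisfied (T AND F AND T).
(b) receipts ≤ $100,000 — not met.
So (2) is not satisfied (F OR F).
Overall = T AND F = false.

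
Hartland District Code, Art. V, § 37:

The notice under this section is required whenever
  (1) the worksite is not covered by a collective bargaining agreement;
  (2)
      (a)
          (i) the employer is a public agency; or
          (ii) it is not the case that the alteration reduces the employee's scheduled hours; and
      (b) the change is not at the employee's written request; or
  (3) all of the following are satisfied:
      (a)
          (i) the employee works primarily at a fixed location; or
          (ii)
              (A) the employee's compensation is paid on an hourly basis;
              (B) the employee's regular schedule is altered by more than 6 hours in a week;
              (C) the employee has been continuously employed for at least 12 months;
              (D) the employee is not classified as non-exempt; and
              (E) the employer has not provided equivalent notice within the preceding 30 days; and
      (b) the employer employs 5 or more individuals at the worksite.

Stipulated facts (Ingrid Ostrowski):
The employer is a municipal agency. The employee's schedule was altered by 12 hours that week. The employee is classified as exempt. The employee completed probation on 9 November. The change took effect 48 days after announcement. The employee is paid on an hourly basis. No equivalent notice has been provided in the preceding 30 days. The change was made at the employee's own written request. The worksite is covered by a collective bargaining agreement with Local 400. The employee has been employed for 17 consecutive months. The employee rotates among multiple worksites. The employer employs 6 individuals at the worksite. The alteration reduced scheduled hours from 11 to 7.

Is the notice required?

(1) no CBA — fails.
(i) public agency — met.
(ii) not (hours reduced) — fails.
So (a) is satisfied (T OR F).
(b) not employee-requested — fails.
So (2) is not satisfied (T AND F).
(i) fixed location — not met.
(A) hourly-paid — holds.
(B) schedule shift > 6h — met.
(C) tenure ≥ 12 mo. — met.
(D) not (non-exempt) — met.
(E) no recent notice — satisfied.
(ii): T AND T AND T AND T AND T → true.
(a) = F OR T = true.
(b) ≥ 5 at site — met.
(3) = T AND T = true.
Overall: F OR F OR T → true.

Yes — required.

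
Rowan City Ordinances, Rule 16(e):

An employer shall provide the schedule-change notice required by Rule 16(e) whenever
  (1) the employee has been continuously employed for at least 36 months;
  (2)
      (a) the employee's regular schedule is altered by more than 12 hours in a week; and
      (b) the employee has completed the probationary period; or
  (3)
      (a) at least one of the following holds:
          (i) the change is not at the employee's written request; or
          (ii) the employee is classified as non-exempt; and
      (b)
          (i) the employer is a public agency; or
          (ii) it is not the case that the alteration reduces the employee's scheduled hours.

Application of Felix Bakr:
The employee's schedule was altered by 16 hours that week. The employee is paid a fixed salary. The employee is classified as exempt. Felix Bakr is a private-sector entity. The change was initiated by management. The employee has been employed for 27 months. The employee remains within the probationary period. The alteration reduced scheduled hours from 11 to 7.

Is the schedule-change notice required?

No — not required.

(1) tenure ≥ 36 mo. — fails.
(a) schedule shift > 12h — met.
(b) past probation — not satisfied.
(2): T AND F → false.
(i) not employee-requested — satisfied.
(ii) non-exempt — not satisfied.
(a) = T OR F = true.
(i) public agency — not met.
(ii) not (hours reduced) — not satisfied.
(b) = F OR F = false.
(3): T AND F → false.
Overall = F OR F OR F = false.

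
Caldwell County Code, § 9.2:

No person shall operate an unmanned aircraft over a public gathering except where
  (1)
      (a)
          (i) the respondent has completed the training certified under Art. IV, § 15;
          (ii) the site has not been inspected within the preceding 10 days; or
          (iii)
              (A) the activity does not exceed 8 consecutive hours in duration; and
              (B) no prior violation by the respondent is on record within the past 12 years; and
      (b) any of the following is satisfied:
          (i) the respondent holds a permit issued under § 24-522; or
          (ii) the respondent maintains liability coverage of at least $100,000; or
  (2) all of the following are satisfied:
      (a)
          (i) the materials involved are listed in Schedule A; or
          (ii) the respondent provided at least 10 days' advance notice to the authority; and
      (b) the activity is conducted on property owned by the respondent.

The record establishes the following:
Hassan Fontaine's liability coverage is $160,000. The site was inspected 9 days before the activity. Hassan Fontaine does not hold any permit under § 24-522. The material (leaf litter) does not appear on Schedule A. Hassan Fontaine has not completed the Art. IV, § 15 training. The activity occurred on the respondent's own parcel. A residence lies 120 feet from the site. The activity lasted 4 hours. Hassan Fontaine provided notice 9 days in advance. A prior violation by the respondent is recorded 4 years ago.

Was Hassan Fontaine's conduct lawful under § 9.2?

No — unlawful.

(i) training certified — not satisfied.
(ii) not (site inspected) — not met.
(A) ≤ 8 hrs duration — met.
(B) no prior violation — not met.
So (iii) is not satisfied (T AND F).
(a) = F OR F OR F = false.
(i) holds permit — fails.
(ii) coverage ≥ $100,000 — satisfied.
(b): F OR T → true.
(1): F AND T → false.
(i) Schedule A material — not satisfied.
(ii) ≥10 days' notice — fails.
(a): F OR F → false.
(b) own property — holds.
(2): F AND T → false.
Overall = F OR F = false.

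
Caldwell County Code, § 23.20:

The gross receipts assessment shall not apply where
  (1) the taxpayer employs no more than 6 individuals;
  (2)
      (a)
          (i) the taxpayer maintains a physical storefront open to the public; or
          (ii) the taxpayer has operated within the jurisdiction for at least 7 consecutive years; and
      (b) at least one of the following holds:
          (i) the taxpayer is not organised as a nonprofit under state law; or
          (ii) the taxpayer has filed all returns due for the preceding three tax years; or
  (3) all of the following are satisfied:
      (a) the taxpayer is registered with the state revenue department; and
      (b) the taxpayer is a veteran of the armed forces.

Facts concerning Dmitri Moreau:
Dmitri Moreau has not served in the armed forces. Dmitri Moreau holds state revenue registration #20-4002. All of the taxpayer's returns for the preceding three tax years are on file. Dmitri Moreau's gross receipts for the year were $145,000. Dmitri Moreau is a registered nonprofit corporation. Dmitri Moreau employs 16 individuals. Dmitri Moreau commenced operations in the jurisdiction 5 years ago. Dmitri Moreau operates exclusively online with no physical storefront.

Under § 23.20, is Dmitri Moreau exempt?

No — not exempt.

(1) ≤ 6 employees — fails.
(i) has storefront — not met.
(ii) ≥ 7 yrs in jurisdiction — fails.
(a): F OR F → false.
(i) not (nonprofit) — fails.
(ii) returns current — met.
(b) = F OR T = true.
(2): F AND T → false.
(a) state-registered — satisfied.
(b) veteran — fails.
(3): T AND F → false.
Overall: F OR F OR F → false.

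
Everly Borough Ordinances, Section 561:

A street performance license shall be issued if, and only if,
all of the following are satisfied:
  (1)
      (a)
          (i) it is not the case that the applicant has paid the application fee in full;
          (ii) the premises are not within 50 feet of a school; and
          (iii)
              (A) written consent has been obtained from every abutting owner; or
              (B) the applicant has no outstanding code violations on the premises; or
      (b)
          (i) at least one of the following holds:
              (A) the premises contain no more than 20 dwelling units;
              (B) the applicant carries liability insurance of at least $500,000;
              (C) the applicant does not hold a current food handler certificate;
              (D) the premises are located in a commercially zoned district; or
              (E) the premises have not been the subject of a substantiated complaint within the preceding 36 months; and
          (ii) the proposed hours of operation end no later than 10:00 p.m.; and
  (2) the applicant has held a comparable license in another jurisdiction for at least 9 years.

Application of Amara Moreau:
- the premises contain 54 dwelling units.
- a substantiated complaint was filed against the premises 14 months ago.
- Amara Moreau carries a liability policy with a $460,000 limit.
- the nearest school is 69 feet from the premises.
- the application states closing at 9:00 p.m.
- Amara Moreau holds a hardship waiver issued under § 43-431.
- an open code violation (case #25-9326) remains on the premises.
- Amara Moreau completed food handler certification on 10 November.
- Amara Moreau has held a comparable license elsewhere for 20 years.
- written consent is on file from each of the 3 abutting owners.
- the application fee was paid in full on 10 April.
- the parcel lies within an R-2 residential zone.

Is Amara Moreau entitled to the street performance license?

No — denied.

(i) not (fee paid) — not met.
(ii) ≥50 ft from school — met.
(A) all abutters consent — satisfied.
(B) no code violations — not satisfied.
So (iii) is satisfied (T OR F).
So (a) is not satisfied (F AND T AND T).
(A) ≤ 20 units — not met.
(B) insurance ≥ $500,000 — not satisfied.
(C) not (food handler cert.) — not satisfied.
(D) commercially zoned — not satisfied.
(E) no complaint in 36 mo. — not met.
(i): F OR F OR F OR F OR F → false.
(ii) closes by 10 p.m. — holds.
So (b) is not satisfied (F AND T).
(1): F OR F → false.
(2) prior license ≥ 9 yr — satisfied.
So Overall is not satisfied (F AND T).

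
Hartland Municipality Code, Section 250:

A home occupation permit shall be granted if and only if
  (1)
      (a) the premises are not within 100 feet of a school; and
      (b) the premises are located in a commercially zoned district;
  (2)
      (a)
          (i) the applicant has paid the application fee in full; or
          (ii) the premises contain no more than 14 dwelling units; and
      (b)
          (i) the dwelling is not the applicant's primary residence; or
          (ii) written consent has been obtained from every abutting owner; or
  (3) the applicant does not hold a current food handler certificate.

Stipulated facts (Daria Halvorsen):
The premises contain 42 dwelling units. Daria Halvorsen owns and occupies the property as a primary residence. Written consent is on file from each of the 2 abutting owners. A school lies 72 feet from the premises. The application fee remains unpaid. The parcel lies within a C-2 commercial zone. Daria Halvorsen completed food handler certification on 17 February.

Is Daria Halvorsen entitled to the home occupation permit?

No — denied.

(a) ≥100 ft from school — not met.
(b) commercially zoned — holds.
(1): F AND T → false.
(i) fee paid — not satisfied.
(ii) ≤ 14 units — not satisfied.
So (a) is not satisfied (F OR F).
(i) not (primary residence) — fails.
(ii) all abutters consent — met.
So (b) is satisfied (F OR T).
(2): F AND T → false.
(3) not (food handler cert.) — not satisfied.
So Overall is not satisfied (F OR F OR F).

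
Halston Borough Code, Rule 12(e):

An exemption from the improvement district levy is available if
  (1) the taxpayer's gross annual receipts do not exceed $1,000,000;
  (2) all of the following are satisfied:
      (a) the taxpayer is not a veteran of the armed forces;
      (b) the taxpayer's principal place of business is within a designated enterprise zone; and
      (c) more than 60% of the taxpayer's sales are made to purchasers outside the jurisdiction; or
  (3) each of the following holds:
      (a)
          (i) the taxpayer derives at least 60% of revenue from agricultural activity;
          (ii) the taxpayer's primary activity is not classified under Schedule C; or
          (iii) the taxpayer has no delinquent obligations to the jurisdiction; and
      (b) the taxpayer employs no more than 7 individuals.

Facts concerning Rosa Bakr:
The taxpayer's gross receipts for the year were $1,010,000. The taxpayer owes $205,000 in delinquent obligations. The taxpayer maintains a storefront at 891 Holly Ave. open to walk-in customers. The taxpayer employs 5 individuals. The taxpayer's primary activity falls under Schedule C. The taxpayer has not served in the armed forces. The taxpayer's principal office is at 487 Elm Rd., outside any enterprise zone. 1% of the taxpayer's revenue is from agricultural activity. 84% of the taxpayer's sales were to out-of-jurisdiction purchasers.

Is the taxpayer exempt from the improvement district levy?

No — not exempt.

(1) receipts ≤ $1,000,000 — not met.
(a) not (veteran) — holds.
(b) in enterprise zone — not satisfied.
(c) >60% out-of-jur. sales — met.
(2): T AND F AND T → false.
(i) ≥60% agricultural — not met.
(ii) not (Schedule C activity) — not met.
(iii) no delinquency — not met.
(a) = F OR F OR F = false.
(b) ≤ 7 employees — met.
So (3) is not satisfied (F AND T).
Overall: F OR F OR F → false.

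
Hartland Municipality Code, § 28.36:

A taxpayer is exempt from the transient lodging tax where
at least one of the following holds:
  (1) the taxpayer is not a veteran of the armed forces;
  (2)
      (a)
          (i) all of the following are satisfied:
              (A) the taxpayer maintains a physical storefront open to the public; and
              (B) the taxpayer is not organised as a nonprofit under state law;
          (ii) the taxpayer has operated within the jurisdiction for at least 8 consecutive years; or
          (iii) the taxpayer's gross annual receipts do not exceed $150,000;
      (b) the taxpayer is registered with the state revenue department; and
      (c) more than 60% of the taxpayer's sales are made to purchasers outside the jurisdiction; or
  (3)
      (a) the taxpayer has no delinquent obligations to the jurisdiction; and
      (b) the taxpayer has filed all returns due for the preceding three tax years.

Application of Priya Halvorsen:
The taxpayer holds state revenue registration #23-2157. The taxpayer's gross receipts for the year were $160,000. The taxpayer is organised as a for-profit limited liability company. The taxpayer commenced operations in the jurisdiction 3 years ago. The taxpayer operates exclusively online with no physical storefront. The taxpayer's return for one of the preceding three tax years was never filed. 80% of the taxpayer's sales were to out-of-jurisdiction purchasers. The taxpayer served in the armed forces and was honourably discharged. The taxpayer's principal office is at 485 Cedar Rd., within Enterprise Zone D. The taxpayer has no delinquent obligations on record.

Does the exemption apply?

(1) not (veteran) — not met.
(A) has storefront — fails.
(B) not (nonprofit) — holds.
(i): F AND T → false.
(ii) ≥ 8 yrs in jurisdiction — not satisfied.
(iii) receipts ≤ $150,000 — not satisfied.
(a) = F OR F OR F = false.
(b) state-registered — holds.
(c) >60% out-of-jur. sales — holds.
So (2) is not satisfied (F AND T AND T).
(a) no delinquency — met.
(b) returns current — not met.
(3) = T AND F = false.
Overall = F OR F OR F = false.

No — not exempt.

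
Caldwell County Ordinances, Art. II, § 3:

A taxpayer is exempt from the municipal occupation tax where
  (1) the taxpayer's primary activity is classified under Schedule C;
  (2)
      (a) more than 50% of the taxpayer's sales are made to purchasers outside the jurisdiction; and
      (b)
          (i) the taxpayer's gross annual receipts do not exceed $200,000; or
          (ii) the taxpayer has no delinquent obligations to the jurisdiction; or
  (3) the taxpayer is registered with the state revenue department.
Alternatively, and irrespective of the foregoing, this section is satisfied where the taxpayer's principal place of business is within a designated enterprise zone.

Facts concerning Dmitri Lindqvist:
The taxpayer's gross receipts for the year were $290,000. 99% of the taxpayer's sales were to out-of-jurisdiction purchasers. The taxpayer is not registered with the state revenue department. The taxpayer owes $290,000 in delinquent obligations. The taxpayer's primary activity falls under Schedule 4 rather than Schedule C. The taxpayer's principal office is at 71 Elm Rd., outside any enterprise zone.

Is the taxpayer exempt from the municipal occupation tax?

No — not exempt.

(1) Schedule C activity — not met.
(a) >50% out-of-jur. sales — met.
(i) receipts ≤ $200,000 — fails.
(ii) no delinquency — not met.
So (b) is not satisfied (F OR F).
(2): T AND F → false.
(3) state-registered — fails.
Overall: F OR F OR F → false.
Exception (in enterprise zone) — not satisfied.
Result: main false OR exception false → false.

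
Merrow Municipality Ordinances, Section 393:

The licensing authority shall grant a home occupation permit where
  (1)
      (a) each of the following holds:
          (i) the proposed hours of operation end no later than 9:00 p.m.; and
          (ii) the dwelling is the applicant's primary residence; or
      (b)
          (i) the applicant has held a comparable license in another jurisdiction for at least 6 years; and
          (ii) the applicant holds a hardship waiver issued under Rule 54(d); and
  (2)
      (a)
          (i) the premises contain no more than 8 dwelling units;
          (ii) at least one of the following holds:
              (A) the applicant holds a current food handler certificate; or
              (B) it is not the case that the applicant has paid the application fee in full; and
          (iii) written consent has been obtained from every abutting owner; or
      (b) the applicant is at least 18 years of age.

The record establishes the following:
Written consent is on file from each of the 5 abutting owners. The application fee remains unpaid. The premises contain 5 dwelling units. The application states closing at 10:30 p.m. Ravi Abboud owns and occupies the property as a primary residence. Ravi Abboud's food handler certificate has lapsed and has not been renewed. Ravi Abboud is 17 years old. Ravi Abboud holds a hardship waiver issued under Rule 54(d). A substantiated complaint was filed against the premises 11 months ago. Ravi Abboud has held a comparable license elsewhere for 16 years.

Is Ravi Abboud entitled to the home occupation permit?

Yes — granted.

(i) closes by 9 p.m. — not satisfied.
(ii) primary residence — holds.
(a): F AND T → false.
(i) prior license ≥ 6 yr — met.
(ii) hardship waiver — met.
So (b) is satisfied (T AND T).
So (1) is satisfied (F OR T).
(i) ≤ 8 units — holds.
(A) food handler cert. — fails.
(B) not (fee paid) — satisfied.
So (ii) is satisfied (F OR T).
(iii) all abutters consent — holds.
So (a) is satisfied (T AND T AND T).
(b) age ≥ 18 — not met.
(2): T OR F → true.
Overall = T AND T = true.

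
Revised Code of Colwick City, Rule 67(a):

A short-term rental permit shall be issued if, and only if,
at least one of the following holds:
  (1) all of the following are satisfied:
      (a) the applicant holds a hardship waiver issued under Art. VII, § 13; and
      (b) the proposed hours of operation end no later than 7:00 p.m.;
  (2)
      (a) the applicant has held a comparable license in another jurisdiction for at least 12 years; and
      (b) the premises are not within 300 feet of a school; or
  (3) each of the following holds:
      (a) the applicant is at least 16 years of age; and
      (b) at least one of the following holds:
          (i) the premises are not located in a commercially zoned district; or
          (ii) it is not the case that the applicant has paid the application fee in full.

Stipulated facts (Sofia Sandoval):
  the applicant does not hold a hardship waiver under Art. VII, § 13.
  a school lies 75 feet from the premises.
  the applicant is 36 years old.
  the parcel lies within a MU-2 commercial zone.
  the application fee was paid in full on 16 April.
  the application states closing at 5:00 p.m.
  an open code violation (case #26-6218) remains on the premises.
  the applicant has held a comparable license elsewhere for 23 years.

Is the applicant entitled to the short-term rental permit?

(a) hardship waiver — not satisfied.
(b) closes by 7 p.m. — satisfied.
(1): F AND T → false.
(a) prior license ≥ 12 yr — met.
(b) ≥300 ft from school — not satisfied.
(2): T AND F → false.
(a) age ≥ 16 — satisfied.
(i) not (commercially zoned) — not met.
(ii) not (fee paid) — not satisfied.
(b): F OR F → false.
(3): T AND F → false.
So Overall is not satisfied (F OR F OR F).

No — denied.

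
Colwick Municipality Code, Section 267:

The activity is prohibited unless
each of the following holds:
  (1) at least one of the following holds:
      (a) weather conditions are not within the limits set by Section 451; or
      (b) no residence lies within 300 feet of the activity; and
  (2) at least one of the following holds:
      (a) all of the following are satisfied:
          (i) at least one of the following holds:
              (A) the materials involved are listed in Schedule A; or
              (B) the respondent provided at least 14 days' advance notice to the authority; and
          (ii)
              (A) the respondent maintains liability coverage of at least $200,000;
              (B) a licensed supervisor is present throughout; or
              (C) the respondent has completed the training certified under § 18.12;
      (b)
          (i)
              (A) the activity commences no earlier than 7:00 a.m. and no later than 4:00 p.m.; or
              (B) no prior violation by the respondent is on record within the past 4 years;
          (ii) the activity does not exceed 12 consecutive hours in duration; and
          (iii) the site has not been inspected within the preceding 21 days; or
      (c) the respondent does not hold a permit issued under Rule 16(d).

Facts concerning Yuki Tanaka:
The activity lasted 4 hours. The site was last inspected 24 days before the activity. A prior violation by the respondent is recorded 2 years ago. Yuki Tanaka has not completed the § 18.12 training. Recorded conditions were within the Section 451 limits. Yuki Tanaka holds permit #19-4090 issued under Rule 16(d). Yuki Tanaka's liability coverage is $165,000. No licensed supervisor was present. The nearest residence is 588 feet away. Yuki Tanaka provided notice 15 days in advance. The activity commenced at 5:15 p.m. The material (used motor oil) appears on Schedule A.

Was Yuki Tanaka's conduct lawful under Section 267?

(a) not (weather ok) — not satisfied.
(b) no residence in 300 ft — satisfied.
So (1) is satisfied (F OR T).
(A) Schedule A material — met.
(B) ≥14 days' notice — met.
So (i) is satisfied (T OR T).
(A) coverage ≥ $200,000 — not met.
(B) supervisor present — not satisfied.
(C) training certified — fails.
(ii) = F OR F OR F = false.
(a): T AND F → false.
(A) start within hours — fails.
(B) no prior violation — fails.
(i): F OR F → false.
(ii) ≤ 12 hrs duration — met.
(iii) not (site inspected) — satisfied.
So (b) is not satisfied (F AND T AND T).
(c) not (holds permit) — not satisfied.
(2) = F OR F OR F = false.
Overall = T AND F = false.

No — unlawful.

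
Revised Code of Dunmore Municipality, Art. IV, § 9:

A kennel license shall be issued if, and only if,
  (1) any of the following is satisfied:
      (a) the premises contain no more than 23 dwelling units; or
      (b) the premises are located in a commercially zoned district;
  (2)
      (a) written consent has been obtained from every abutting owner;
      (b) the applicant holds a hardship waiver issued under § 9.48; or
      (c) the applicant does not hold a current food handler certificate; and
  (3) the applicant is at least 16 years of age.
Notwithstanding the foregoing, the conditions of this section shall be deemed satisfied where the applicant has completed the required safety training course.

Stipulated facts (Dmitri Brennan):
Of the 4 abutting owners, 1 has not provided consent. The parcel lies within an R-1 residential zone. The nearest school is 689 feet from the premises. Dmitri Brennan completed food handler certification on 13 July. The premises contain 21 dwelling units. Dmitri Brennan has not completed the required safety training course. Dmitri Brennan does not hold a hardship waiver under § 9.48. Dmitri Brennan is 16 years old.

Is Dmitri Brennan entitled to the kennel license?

(a) ≤ 23 units — satisfied.
(b) commercially zoned — not satisfied.
(1): T OR F → true.
(a) all abutters consent — not met.
(b) hardship waiver — not met.
(c) not (food handler cert.) — not satisfied.
(2) = F OR F OR F = false.
(3) age ≥ 16 — holds.
So Overall is not satisfied (T AND F AND T).
Exception (safety training) — not satisfied.
Result: main false OR exception false → false.

No — denied.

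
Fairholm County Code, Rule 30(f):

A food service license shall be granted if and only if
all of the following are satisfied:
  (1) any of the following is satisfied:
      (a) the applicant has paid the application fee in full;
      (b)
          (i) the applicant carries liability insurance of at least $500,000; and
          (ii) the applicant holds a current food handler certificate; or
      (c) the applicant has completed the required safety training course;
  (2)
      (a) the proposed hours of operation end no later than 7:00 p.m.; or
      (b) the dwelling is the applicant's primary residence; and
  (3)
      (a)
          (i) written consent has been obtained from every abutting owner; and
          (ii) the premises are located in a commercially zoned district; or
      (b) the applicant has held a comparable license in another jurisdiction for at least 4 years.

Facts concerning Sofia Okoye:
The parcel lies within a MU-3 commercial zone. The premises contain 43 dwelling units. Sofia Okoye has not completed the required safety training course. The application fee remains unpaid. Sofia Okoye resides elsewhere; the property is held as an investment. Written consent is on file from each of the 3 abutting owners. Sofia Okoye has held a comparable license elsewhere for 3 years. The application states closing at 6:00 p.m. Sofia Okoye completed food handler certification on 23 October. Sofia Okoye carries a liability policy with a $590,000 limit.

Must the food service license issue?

(a) fee paid — not satisfied.
(i) insurance ≥ $500,000 — met.
(ii) food handler cert. — met.
(b): T AND T → true.
(c) safety training — fails.
(1): F OR T OR F → true.
(a) closes by 7 p.m. — met.
(b) primary residence — not met.
(2): T OR F → true.
(i) all abutters consent — met.
(ii) commercially zoned — holds.
(a) = T AND T = true.
(b) prior license ≥ 4 yr — fails.
So (3) is satisfied (T OR F).
Overall: T AND T AND T → true.

Yes — granted.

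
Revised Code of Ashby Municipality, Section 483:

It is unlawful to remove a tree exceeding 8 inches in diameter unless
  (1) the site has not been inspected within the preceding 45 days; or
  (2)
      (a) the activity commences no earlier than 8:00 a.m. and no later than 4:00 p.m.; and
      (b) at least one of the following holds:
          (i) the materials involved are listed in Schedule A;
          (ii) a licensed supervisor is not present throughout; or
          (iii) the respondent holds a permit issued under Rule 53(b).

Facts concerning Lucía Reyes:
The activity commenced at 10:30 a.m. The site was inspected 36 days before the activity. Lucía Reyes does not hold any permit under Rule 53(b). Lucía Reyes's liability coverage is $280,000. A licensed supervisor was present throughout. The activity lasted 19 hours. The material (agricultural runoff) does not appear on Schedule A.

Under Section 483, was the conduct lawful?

No — unlawful.

(1) not (site inspected) — fails.
(a) start within hours — holds.
(i) Schedule A material — not satisfied.
(ii) not (supervisor present) — not satisfied.
(iii) holds permit — not met.
So (b) is not satisfied (F OR F OR F).
So (2) is not satisfied (T AND F).
So Overall is not satisfied (F OR F).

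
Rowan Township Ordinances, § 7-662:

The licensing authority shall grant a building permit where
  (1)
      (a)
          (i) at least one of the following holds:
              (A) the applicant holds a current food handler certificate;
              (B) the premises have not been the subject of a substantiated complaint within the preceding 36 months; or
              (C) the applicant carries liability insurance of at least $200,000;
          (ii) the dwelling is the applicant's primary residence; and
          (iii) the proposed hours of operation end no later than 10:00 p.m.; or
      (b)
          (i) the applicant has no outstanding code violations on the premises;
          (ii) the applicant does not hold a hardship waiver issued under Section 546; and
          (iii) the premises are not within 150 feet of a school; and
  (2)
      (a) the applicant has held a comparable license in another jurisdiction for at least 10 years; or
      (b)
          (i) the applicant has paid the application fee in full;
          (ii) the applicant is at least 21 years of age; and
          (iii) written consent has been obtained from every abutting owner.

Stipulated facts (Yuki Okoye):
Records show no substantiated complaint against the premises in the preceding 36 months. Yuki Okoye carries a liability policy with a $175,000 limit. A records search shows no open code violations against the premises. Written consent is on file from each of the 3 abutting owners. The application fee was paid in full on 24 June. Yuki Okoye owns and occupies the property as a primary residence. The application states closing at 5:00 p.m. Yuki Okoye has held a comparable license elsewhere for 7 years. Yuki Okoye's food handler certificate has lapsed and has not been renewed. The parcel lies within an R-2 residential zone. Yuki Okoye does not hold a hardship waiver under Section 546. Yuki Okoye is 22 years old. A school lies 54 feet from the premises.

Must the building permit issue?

(A) food handler cert. — not satisfied.
(B) no complaint in 36 mo. — met.
(C) insurance ≥ $200,000 — fails.
(i) = F OR T OR F = true.
(ii) primary residence — holds.
(iii) closes by 10 p.m. — satisfied.
(a): T AND T AND T → true.
(i) no code violations — satisfied.
(ii) not (hardship waiver) — holds.
(iii) ≥150 ft from school — not satisfied.
(b) = T AND T AND F = false.
So (1) is satisfied (T OR F).
(a) prior license ≥ 10 yr — not satisfied.
(i) fee paid — satisfied.
(ii) age ≥ 21 — satisfied.
(iii) all abutters consent — met.
So (b) is satisfied (T AND T AND T).
So (2) is satisfied (F OR T).
Overall: T AND T → true.

Yes — granted.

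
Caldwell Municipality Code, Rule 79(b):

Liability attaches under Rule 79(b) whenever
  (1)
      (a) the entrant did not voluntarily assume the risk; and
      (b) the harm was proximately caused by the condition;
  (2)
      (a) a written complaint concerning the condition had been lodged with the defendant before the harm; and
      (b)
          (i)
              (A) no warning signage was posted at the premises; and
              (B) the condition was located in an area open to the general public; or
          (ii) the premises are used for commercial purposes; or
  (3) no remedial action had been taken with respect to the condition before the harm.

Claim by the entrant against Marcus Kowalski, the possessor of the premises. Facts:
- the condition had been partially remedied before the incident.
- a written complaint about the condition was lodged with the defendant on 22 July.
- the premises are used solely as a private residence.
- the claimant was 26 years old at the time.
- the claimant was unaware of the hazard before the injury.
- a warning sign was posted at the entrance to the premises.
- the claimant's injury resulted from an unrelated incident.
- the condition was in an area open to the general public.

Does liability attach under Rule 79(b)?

No — not liable.

(a) no assumed risk — holds.
(b) proximate cause — fails.
(1) = T AND F = false.
(a) complaint lodged — holds.
(A) no signage posted — not satisfied.
(B) public area — holds.
(i) = F AND T = false.
(ii) commercial use — not met.
(b) = F OR F = false.
(2) = T AND F = false.
(3) no remedial action — fails.
Overall = F OR F OR F = false.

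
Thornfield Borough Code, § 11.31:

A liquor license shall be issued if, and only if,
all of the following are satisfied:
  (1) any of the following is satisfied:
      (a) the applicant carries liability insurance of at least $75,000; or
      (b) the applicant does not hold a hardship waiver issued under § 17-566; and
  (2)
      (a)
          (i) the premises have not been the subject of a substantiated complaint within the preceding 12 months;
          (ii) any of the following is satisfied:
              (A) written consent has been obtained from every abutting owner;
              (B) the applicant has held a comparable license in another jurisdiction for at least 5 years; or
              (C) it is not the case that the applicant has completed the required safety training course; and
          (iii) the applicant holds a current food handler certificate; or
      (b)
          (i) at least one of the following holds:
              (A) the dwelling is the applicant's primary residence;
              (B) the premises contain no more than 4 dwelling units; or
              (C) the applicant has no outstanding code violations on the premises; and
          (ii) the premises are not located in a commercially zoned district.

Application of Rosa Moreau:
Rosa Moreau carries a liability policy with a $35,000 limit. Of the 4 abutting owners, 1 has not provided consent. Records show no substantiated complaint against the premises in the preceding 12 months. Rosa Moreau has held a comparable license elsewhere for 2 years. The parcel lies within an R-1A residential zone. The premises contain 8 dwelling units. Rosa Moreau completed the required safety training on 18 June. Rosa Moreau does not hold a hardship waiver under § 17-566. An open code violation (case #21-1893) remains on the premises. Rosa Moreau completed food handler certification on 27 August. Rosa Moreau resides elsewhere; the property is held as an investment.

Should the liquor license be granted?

No — denied.

(a) insurance ≥ $75,000 — not met.
(b) not (hardship waiver) — satisfied.
(1) = F OR T = true.
(i) no complaint in 12 mo. — satisfied.
(A) all abutters consent — not satisfied.
(B) prior license ≥ 5 yr — not satisfied.
(C) not (safety training) — not satisfied.
So (ii) is not satisfied (F OR F OR F).
(iii) food handler cert. — met.
(a) = T AND F AND T = false.
(A) primary residence — fails.
(B) ≤ 4 units — not met.
(C) no code violations — not satisfied.
(i) = F OR F OR F = false.
(ii) not (commercially zoned) — satisfied.
So (b) is not satisfied (F AND T).
(2): F OR F → false.
Overall: T AND F → false.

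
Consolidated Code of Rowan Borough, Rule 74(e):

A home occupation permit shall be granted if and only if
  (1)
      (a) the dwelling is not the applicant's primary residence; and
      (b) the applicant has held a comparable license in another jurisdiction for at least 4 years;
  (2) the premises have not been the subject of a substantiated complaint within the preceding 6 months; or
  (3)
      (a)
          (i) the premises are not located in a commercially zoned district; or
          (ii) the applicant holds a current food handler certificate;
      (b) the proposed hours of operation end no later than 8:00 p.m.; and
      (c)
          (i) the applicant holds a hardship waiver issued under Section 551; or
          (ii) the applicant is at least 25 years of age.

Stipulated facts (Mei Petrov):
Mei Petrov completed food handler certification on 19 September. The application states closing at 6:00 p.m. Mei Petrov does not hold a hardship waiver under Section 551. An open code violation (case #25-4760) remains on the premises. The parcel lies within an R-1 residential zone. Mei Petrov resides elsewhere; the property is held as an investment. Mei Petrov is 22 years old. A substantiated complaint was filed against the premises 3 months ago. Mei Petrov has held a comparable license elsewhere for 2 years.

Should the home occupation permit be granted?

(a) not (primary residence) — holds.
(b) prior license ≥ 4 yr — fails.
(1): T AND F → false.
(2) no complaint in 6 mo. — not satisfied.
(i) not (commercially zoned) — holds.
(ii) food handler cert. — holds.
So (a) is satisfied (T OR T).
(b) closes by 8 p.m. — holds.
(i) hardship waiver — not met.
(ii) age ≥ 25 — fails.
(c) = F OR F = false.
(3): T AND T AND F → false.
Overall = F OR F OR F = false.

No — denied.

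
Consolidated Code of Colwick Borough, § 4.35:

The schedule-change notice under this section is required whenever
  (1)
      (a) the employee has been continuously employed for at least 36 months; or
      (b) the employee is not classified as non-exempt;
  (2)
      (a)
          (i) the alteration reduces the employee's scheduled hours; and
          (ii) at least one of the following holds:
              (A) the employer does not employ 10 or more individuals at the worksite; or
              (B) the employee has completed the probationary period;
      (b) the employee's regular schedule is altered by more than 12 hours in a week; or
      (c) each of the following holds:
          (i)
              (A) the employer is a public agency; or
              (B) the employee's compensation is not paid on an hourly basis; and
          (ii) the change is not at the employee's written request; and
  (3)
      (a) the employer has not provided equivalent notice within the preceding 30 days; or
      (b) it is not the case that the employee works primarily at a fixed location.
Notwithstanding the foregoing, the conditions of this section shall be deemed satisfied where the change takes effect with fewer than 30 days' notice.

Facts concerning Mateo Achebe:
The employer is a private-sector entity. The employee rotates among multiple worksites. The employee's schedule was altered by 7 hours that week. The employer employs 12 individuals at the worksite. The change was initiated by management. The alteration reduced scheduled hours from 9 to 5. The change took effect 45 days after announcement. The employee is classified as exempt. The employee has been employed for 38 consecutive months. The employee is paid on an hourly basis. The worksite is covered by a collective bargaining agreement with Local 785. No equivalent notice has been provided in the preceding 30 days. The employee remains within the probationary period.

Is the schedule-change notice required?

No — not required.

(a) tenure ≥ 36 mo. — holds.
(b) not (non-exempt) — met.
(1): T OR T → true.
(i) hours reduced — satisfied.
(A) not (≥ 10 at site) — not satisfied.
(B) past probation — fails.
So (ii) is not satisfied (F OR F).
So (a) is not satisfied (T AND F).
(b) schedule shift > 12h — not met.
(A) public agency — not met.
(B) not (hourly-paid) — fails.
(i): F OR F → false.
(ii) not employee-requested — holds.
(c) = F AND T = false.
So (2) is not satisfied (F OR F OR F).
(a) no recent notice — met.
(b) not (fixed location) — satisfied.
So (3) is satisfied (T OR T).
So Overall is not satisfied (T AND F AND T).
Exception (< 30 days' notice) — not satisfied.
Result: main false OR exception false → false.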